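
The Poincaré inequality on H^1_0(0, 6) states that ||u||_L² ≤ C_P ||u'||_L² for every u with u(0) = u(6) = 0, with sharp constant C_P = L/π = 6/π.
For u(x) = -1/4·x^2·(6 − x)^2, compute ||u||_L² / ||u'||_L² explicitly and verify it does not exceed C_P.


||u||_L² / ||u'||_L² = sqrt(3) < C_P = 6/π.

u(x) = -1/4·x^2·(6 − x)^2, so u'(x) = x*(-x^2 + 9*x - 18).
u(x) = -1/4·x^2·(6 − x)^2 vanishes at x = 0 and x = 6, so u ∈ H^1_0(0, 6). Differentiate via the product rule and integrate the resulting polynomials term by term.
  ∫_0^6 u² dx = ∫_0^6 (x^8/16 - 3*x^7/2 + 27*x^6/2 - 54*x^5 + 81*x^4) dx. Term by term:
    ∫_0^6 x^8/16 dx = 69984;  ∫_0^6 -3*x^7/2 dx = -314928;  ∫_0^6 27*x^6/2 dx = 3779136/7;
    ∫_0^6 -54*x^5 dx = -419904;  ∫_0^6 81*x^4 dx = 629856/5.
  Sum: 69984 − 314928 + 3779136/7 − 419904 + 629856/5 = 34992/35.
  ∫_0^6 (u')² dx = ∫_0^6 (x^6 - 18*x^5 + 117*x^4 - 324*x^3 + 324*x^2) dx. Term by term:
    ∫_0^6 x^6 dx = 279936/7;  ∫_0^6 -18*x^5 dx = -139968;  ∫_0^6 117*x^4 dx = 909792/5;
    ∫_0^6 -324*x^3 dx = -104976;  ∫_0^6 324*x^2 dx = 23328.
  Sum: 279936/7 − 139968 + 909792/5 − 104976 + 23328 = 11664/35.
∫_0^6 u² dx = 34992/35, so ||u||_L² = 108*sqrt(105)/35.
∫_0^6 (u')² dx = 11664/35, so ||u'||_L² = 108*sqrt(35)/35.
Ratio ||u||_L² / ||u'||_L² = sqrt(3).
Sharp Poincaré constant on H^1_0(0, 6) is C_P = L/π = 6/π, achieved by sin(π/6·x).
A polynomial bump cannot attain the sharp Poincaré constant (only the first sine eigenfunction does), so the ratio is strictly less than C_P, consistent with ||u||_L² ≤ C_P ||u'||_L².


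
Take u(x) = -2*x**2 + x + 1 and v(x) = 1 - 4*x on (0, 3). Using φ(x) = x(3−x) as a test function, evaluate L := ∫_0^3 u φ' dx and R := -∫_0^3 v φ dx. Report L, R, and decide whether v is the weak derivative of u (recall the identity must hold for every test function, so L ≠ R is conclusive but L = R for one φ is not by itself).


LHS = 45/2, RHS = 45/2. Yes, v = u' weakly.

u(x) = -2*x**2 + x + 1, classical derivative u'(x) = 1 - 4*x.
φ(x) = x(3−x), so φ'(x) = 3 - 2*x.
Note φ(0) = φ(3) = 0, so the boundary term u·φ vanishes.
LHS = ∫_0^3 u(x) φ'(x) dx = ∫_0^3 (4*x^3 - 8*x^2 + x + 3) dx. Term by term:
  ∫_0^3 4*x^3 dx = 81;  ∫_0^3 -8*x^2 dx = -72;  ∫_0^3 x dx = 9/2;
  ∫_0^3 3 dx = 9.
Sum: 81 − 72 + 9/2 + 9 = 45/2.
So LHS = 45/2.
∫_0^3 v(x) φ(x) dx = ∫_0^3 (4*x^3 - 13*x^2 + 3*x) dx. Term by term:
  ∫_0^3 4*x^3 dx = 81;  ∫_0^3 -13*x^2 dx = -117;  ∫_0^3 3*x dx = 27/2.
Sum: 81 − 117 + 27/2 = -45/2.
So RHS = -∫_0^3 v(x) φ(x) dx = 45/2.
LHS = RHS, so the identity holds for this test φ.
Moreover u is smooth here and v(x) = u'(x) = 1 - 4*x pointwise, so the identity holds for every test function. Hence v is the weak derivative of u.


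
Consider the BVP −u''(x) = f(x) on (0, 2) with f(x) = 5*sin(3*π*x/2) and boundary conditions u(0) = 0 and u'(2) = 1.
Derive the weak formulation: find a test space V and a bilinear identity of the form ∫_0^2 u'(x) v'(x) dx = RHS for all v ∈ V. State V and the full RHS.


V = {v ∈ H^1(0, 2) : v(0) = 0} (test functions vanish at x = 0 where u is specified); weak form: ∫_0^2 u'v' dx = ∫_0^2 (5*sin(3*π*x/2)) v dx + v(2) for all v ∈ V.

Multiply both sides by a test function v and integrate from 0 to 2:
  ∫_0^2 −u''(x) v(x) dx = ∫_0^2 f(x) v(x) dx.
Integrate the LHS by parts once:
  ∫_0^2 −u'' v dx = −[u'(x) v(x)]_0^2 + ∫_0^2 u'(x) v'(x) dx.
Thus ∫_0^2 u'(x) v'(x) dx = ∫_0^2 f(x) v(x) dx + [u'(x) v(x)]_0^2.
Choose V so that boundary terms are either known or forced to vanish.
Mixed BC: u(0) = 0 (Dirichlet) and u'(2) = 1 (Neumann). Define V = {v ∈ H^1(0, 2) : v(0) = 0}. Then [u' v]_0^2 = u'(2)·v(2) − u'(0)·0 = v(2).
Weak formulation: find u (satisfying any essential BC) such that ∫_0^2 u'(x) v'(x) dx = ∫_0^2 f v dx + v(2) for all v ∈ V (Dirichlet at 0 absorbed into V; Neumann datum at x = 2 contributes the boundary term).
Substituting f(x) = 5*sin(3*π*x/2), the right-hand side is ∫_0^2 (5*sin(3*π*x/2)) v dx + v(2).


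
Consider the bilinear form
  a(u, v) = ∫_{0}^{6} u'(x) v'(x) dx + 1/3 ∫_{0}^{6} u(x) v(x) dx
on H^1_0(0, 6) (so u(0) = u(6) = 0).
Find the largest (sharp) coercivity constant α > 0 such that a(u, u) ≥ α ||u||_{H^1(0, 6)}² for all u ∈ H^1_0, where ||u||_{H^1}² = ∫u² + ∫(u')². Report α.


α = (π^2 + 12)/(π^2 + 36)

Coercivity of a(·,·) on H^1_0(0, 6) means a(u, u) ≥ α ||u||_{H^1}² for every u ∈ H^1_0.
The interval has length L = 6, and Poincaré/coercivity depend only on L. Here a(u, u) = ∫(u')² + (1/3)·∫u².
Here 0 < c = 1/3 < 1. The condition a(u,u) ≥ α||u||_{H^1}² reads (1−α)∫(u')² ≥ (α−c)∫u². Any admissible α is ≤ 1 (rapidly oscillating u have ∫u²/∫(u')² → 0), and α = 1 would force 0 ≥ (1−c)∫u², impossible since c < 1; so 1−α > 0. By the sharp Poincaré inequality on H^1_0 of an interval of length L, ∫(u')² ≥ (π/L)²∫u² with equality for the first sine mode sin(π(x−x₀)/L) (x₀ the left endpoint), so the inequality holds for all u iff (1−α)(π/L)² ≥ α − c, i.e. α ≤ ((π/L)² + c)/((π/L)² + 1) = (1 + c(L/π)²)/(1 + (L/π)²). With (π/L)² = π^2/36 and c = 1/3, the largest admissible constant is α = ((π/L)² + c)/((π/L)² + 1).
Simplifying, α = (π^2 + 12)/(π^2 + 36).


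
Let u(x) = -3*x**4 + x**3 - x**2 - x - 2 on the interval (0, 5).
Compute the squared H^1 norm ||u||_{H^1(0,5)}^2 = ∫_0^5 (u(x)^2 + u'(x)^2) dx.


||u||_{H^1}^2 = 269862875/84

The H^1 norm (squared) on an interval (0, L) is
  ||u||_{H^1}^2 = ∫_0^L u(x)^2 dx + ∫_0^L u'(x)^2 dx.
Compute u'(x) = -12*x**3 + 3*x**2 - 2*x - 1.
Then u(x)^2 = 9*x**8 - 6*x**7 + 7*x**6 + 4*x**5 + 11*x**4 - 2*x**3 + 5*x**2 + 4*x + 4 and u'(x)^2 = 144*x**6 - 72*x**5 + 57*x**4 + 12*x**3 - 2*x**2 + 4*x + 1.
Integrate each monomial from 0 to 5 using ∫_0^5 c·x^n dx = c·5^(n+1)/(n+1):
  ∫_0^5 u(x)^2 dx = ∫_0^5 (9*x^8 - 6*x^7 + 7*x^6 + 4*x^5 + 11*x^4 - 2*x^3 + 5*x^2 + 4*x + 4) dx. Term by term:
    ∫_0^5 9*x^8 dx = 1953125;  ∫_0^5 -6*x^7 dx = -1171875/4;  ∫_0^5 7*x^6 dx = 78125;
    ∫_0^5 4*x^5 dx = 31250/3;  ∫_0^5 11*x^4 dx = 6875;  ∫_0^5 -2*x^3 dx = -625/2;
    ∫_0^5 5*x^2 dx = 625/3;  ∫_0^5 4*x dx = 50;  ∫_0^5 4 dx = 20.
  Sum: 1953125 − 1171875/4 + 78125 + 31250/3 + 6875 − 625/2 + 625/3 + 50 + 20 = 7022155/4.
  ∫_0^5 u'(x)^2 dx = ∫_0^5 (144*x^6 - 72*x^5 + 57*x^4 + 12*x^3 - 2*x^2 + 4*x + 1) dx. Term by term:
    ∫_0^5 144*x^6 dx = 11250000/7;  ∫_0^5 -72*x^5 dx = -187500;  ∫_0^5 57*x^4 dx = 35625;
    ∫_0^5 12*x^3 dx = 1875;  ∫_0^5 -2*x^2 dx = -250/3;  ∫_0^5 4*x dx = 50;
    ∫_0^5 1 dx = 5.
  Sum: 11250000/7 − 187500 + 35625 + 1875 − 250/3 + 50 + 5 = 30599405/21.
Adding: ||u||_{H^1}^2 = 7022155/4 + 30599405/21 = 269862875/84.


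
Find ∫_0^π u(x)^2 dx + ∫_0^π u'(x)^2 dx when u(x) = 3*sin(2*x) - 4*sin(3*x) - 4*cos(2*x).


||u||_{H^1(0,π)}^2 = 192 + 285*π/2

u'(x) = 8*sin(2*x) + 6*cos(2*x) - 12*cos(3*x).
Expand u² and (u')² and integrate term by term on (0, π), using: for integers n ≥ 1, ∫_0^π sin²(nx) dx = ∫_0^π cos²(nx) dx = π/2; for n ≠ n', ∫_0^π sin(nx)sin(n'x) dx = ∫_0^π cos(nx)cos(n'x) dx = 0; and by product-to-sum, ∫_0^π sin(nx)cos(n'x) dx = ½∫_0^π [sin((n+n')x) + sin((n−n')x)] dx, which is 0 when n+n' is even and 2n/(n²−n'²) when n+n' is odd (it need not vanish on (0, π)).
  u² squared terms: (-4)²·∫cos(2x)² dx = 16·π/2 = 8*π;  (-4)²·∫sin(3x)² dx = 16·π/2 = 8*π;  (3)²·∫sin(2x)² dx = 9·π/2 = 9*π/2.
  u² cross terms: 2·(-4)·(-4)·∫cos(2x)·sin(3x) dx = 32·(6/5) = 192/5;  2·(-4)·(3)·∫cos(2x)·sin(2x) dx = -24·(0) = 0;  2·(-4)·(3)·∫sin(3x)·sin(2x) dx = -24·(0) = 0.
  So ∫_0^π u² dx = 8*π + 8*π + 9*π/2 + 192/5 + 0 + 0 = 192/5 + 41*π/2.
  (u')² squared terms: (-12)²·∫cos(3x)² dx = 144·π/2 = 72*π;  (6)²·∫cos(2x)² dx = 36·π/2 = 18*π;  (8)²·∫sin(2x)² dx = 64·π/2 = 32*π.
  (u')² cross terms: 2·(-12)·(6)·∫cos(3x)·cos(2x) dx = -144·(0) = 0;  2·(-12)·(8)·∫cos(3x)·sin(2x) dx = -192·(-4/5) = 768/5;  2·(6)·(8)·∫cos(2x)·sin(2x) dx = 96·(0) = 0.
  So ∫_0^π (u')² dx = 72*π + 18*π + 32*π + 0 + 768/5 + 0 = 768/5 + 122*π.
||u||_{H^1}^2 = (192/5 + 41*π/2) + (768/5 + 122*π) = 192 + 285*π/2.


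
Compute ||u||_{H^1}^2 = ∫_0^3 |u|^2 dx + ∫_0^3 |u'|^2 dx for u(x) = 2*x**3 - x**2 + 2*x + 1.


||u||_{H^1}^2 = 19122/7

The H^1 norm (squared) on an interval (0, L) is
  ||u||_{H^1}^2 = ∫_0^L u(x)^2 dx + ∫_0^L u'(x)^2 dx.
Compute u'(x) = 6*x**2 - 2*x + 2.
Then u(x)^2 = 4*x**6 - 4*x**5 + 9*x**4 + 2*x**2 + 4*x + 1 and u'(x)^2 = 36*x**4 - 24*x**3 + 28*x**2 - 8*x + 4.
Integrate each monomial from 0 to 3 using ∫_0^3 c·x^n dx = c·3^(n+1)/(n+1):
  ∫_0^3 u(x)^2 dx = ∫_0^3 (4*x^6 - 4*x^5 + 9*x^4 + 2*x^2 + 4*x + 1) dx. Term by term:
    ∫_0^3 4*x^6 dx = 8748/7;  ∫_0^3 -4*x^5 dx = -486;  ∫_0^3 9*x^4 dx = 2187/5;
    ∫_0^3 2*x^2 dx = 18;  ∫_0^3 4*x dx = 18;  ∫_0^3 1 dx = 3.
  Sum: 8748/7 − 486 + 2187/5 + 18 + 18 + 3 = 43404/35.
  ∫_0^3 u'(x)^2 dx = ∫_0^3 (36*x^4 - 24*x^3 + 28*x^2 - 8*x + 4) dx. Term by term:
    ∫_0^3 36*x^4 dx = 8748/5;  ∫_0^3 -24*x^3 dx = -486;  ∫_0^3 28*x^2 dx = 252;
    ∫_0^3 -8*x dx = -36;  ∫_0^3 4 dx = 12.
  Sum: 8748/5 − 486 + 252 − 36 + 12 = 7458/5.
Adding: ||u||_{H^1}^2 = 43404/35 + 7458/5 = 19122/7.


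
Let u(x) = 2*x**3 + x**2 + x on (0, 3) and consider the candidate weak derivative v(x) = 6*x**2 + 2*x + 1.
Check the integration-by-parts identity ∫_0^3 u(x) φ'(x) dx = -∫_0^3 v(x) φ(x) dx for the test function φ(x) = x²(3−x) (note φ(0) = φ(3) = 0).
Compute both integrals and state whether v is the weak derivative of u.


LHS = -3537/20, RHS = -3537/20. Yes, v = u' weakly.

u(x) = 2*x**3 + x**2 + x, classical derivative u'(x) = 6*x**2 + 2*x + 1.
φ(x) = x²(3−x), so φ'(x) = 3*x*(2 - x).
Note φ(0) = φ(3) = 0, so the boundary term u·φ vanishes.
LHS = ∫_0^3 u(x) φ'(x) dx = ∫_0^3 (-6*x^5 + 9*x^4 + 3*x^3 + 6*x^2) dx. Term by term:
  ∫_0^3 -6*x^5 dx = -729;  ∫_0^3 9*x^4 dx = 2187/5;  ∫_0^3 3*x^3 dx = 243/4;
  ∫_0^3 6*x^2 dx = 54.
Sum: -729 + 2187/5 + 243/4 + 54 = -3537/20.
So LHS = -3537/20.
∫_0^3 v(x) φ(x) dx = ∫_0^3 (-6*x^5 + 16*x^4 + 5*x^3 + 3*x^2) dx. Term by term:
  ∫_0^3 -6*x^5 dx = -729;  ∫_0^3 16*x^4 dx = 3888/5;  ∫_0^3 5*x^3 dx = 405/4;
  ∫_0^3 3*x^2 dx = 27.
Sum: -729 + 3888/5 + 405/4 + 27 = 3537/20.
So RHS = -∫_0^3 v(x) φ(x) dx = -3537/20.
LHS = RHS, so the identity holds for this test φ.
Moreover u is smooth here and v(x) = u'(x) = 6*x**2 + 2*x + 1 pointwise, so the identity holds for every test function. Hence v is the weak derivative of u.


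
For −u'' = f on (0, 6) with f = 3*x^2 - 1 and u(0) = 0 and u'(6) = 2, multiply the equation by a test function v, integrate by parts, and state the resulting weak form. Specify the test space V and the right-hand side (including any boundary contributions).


V = {v ∈ H^1(0, 6) : v(0) = 0} (test functions vanish at x = 0 where u is specified); weak form: ∫_0^6 u'v' dx = ∫_0^6 (3*x^2 - 1) v dx + 2·v(6) for all v ∈ V.

Multiply both sides by a test function v and integrate from 0 to 6:
  ∫_0^6 −u''(x) v(x) dx = ∫_0^6 f(x) v(x) dx.
Integrate the LHS by parts once:
  ∫_0^6 −u'' v dx = −[u'(x) v(x)]_0^6 + ∫_0^6 u'(x) v'(x) dx.
Thus ∫_0^6 u'(x) v'(x) dx = ∫_0^6 f(x) v(x) dx + [u'(x) v(x)]_0^6.
Choose V so that boundary terms are either known or forced to vanish.
Mixed BC: u(0) = 0 (Dirichlet) and u'(6) = 2 (Neumann). Define V = {v ∈ H^1(0, 6) : v(0) = 0}. Then [u' v]_0^6 = u'(6)·v(6) − u'(0)·0 = 2·v(6).
Weak formulation: find u (satisfying any essential BC) such that ∫_0^6 u'(x) v'(x) dx = ∫_0^6 f v dx + 2·v(6) for all v ∈ V (Dirichlet at 0 absorbed into V; Neumann datum at x = 6 contributes the boundary term).
Substituting f(x) = 3*x^2 - 1, the right-hand side is ∫_0^6 (3*x^2 - 1) v dx + 2·v(6).


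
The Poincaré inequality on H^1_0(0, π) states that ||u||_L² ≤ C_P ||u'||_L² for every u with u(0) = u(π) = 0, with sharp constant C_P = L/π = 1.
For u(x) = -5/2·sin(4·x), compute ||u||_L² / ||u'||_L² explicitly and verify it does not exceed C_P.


||u||_L² / ||u'||_L² = 1/4 < C_P = 1.

u(x) = -5/2·sin(4·x), so u'(x) = -10*cos(4*x).
Writing u(x) = A·sin(kπx/L) with A = -5/2 and k = 4, use ∫_0^L sin²(kπx/L) dx = L/2 and ∫_0^L cos²(kπx/L) dx = L/2.
u² = 25/4·sin²(4·x) and (u')² = 100·cos²(4·x), and each of sin², cos² integrates to L/2 = π/2 over (0, π).
∫_0^π u² dx = 25*π/8, so ||u||_L² = 5*sqrt(2)*sqrt(π)/4.
∫_0^π (u')² dx = 50*π, so ||u'||_L² = 5*sqrt(2)*sqrt(π).
Ratio ||u||_L² / ||u'||_L² = 1/4.
Sharp Poincaré constant on H^1_0(0, π) is C_P = L/π = 1, achieved by sin(x).
This is the k = 4 harmonic; the ratio L/(kπ) is strictly less than C_P = L/π, consistent with the sharp inequality ||u||_L² ≤ C_P ||u'||_L².


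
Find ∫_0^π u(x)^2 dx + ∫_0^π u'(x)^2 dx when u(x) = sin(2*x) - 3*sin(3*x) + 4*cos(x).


||u||_{H^1(0,π)}^2 = 64/3 + 127*π/2

u'(x) = -4*sin(x) + 2*cos(2*x) - 9*cos(3*x).
Expand u² and (u')² and integrate term by term on (0, π), using: for integers n ≥ 1, ∫_0^π sin²(nx) dx = ∫_0^π cos²(nx) dx = π/2; for n ≠ n', ∫_0^π sin(nx)sin(n'x) dx = ∫_0^π cos(nx)cos(n'x) dx = 0; and by product-to-sum, ∫_0^π sin(nx)cos(n'x) dx = ½∫_0^π [sin((n+n')x) + sin((n−n')x)] dx, which is 0 when n+n' is even and 2n/(n²−n'²) when n+n' is odd (it need not vanish on (0, π)).
  u² squared terms: (-3)²·∫sin(3x)² dx = 9·π/2 = 9*π/2;  (4)²·∫cos(x)² dx = 16·π/2 = 8*π;  (1)²·∫sin(2x)² dx = 1·π/2 = π/2.
  u² cross terms: 2·(-3)·(4)·∫sin(3x)·cos(x) dx = -24·(0) = 0;  2·(-3)·(1)·∫sin(3x)·sin(2x) dx = -6·(0) = 0;  2·(4)·(1)·∫cos(x)·sin(2x) dx = 8·(4/3) = 32/3.
  So ∫_0^π u² dx = 9*π/2 + 8*π + π/2 + 0 + 0 + 32/3 = 32/3 + 13*π.
  (u')² squared terms: (-9)²·∫cos(3x)² dx = 81·π/2 = 81*π/2;  (-4)²·∫sin(x)² dx = 16·π/2 = 8*π;  (2)²·∫cos(2x)² dx = 4·π/2 = 2*π.
  (u')² cross terms: 2·(-9)·(-4)·∫cos(3x)·sin(x) dx = 72·(0) = 0;  2·(-9)·(2)·∫cos(3x)·cos(2x) dx = -36·(0) = 0;  2·(-4)·(2)·∫sin(x)·cos(2x) dx = -16·(-2/3) = 32/3.
  So ∫_0^π (u')² dx = 81*π/2 + 8*π + 2*π + 0 + 0 + 32/3 = 32/3 + 101*π/2.
||u||_{H^1}^2 = (32/3 + 13*π) + (32/3 + 101*π/2) = 64/3 + 127*π/2.


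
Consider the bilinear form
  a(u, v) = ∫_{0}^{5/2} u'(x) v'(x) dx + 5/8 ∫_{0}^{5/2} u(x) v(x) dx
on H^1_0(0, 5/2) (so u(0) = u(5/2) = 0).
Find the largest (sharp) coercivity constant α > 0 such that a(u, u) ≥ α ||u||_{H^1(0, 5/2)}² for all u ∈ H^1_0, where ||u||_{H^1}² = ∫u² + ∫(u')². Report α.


α = (125 + 32*π^2)/(8*(25 + 4*π^2))

Coercivity of a(·,·) on H^1_0(0, 5/2) means a(u, u) ≥ α ||u||_{H^1}² for every u ∈ H^1_0.
The interval has length L = 5/2, and Poincaré/coercivity depend only on L. Here a(u, u) = ∫(u')² + (5/8)·∫u².
Here 0 < c = 5/8 < 1. The condition a(u,u) ≥ α||u||_{H^1}² reads (1−α)∫(u')² ≥ (α−c)∫u². Any admissible α is ≤ 1 (rapidly oscillating u have ∫u²/∫(u')² → 0), and α = 1 would force 0 ≥ (1−c)∫u², impossible since c < 1; so 1−α > 0. By the sharp Poincaré inequality on H^1_0 of an interval of length L, ∫(u')² ≥ (π/L)²∫u² with equality for the first sine mode sin(π(x−x₀)/L) (x₀ the left endpoint), so the inequality holds for all u iff (1−α)(π/L)² ≥ α − c, i.e. α ≤ ((π/L)² + c)/((π/L)² + 1) = (1 + c(L/π)²)/(1 + (L/π)²). With (π/L)² = 4*π^2/25 and c = 5/8, the largest admissible constant is α = ((π/L)² + c)/((π/L)² + 1).
Simplifying, α = (125 + 32*π^2)/(8*(25 + 4*π^2)).


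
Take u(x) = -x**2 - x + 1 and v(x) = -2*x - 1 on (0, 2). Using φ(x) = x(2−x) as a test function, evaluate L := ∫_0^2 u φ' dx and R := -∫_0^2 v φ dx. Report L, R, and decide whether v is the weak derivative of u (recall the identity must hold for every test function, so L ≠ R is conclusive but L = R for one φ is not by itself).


LHS = 4, RHS = 4. Yes, v = u' weakly.

u(x) = -x**2 - x + 1, classical derivative u'(x) = -2*x - 1.
φ(x) = x(2−x), so φ'(x) = 2 - 2*x.
Note φ(0) = φ(2) = 0, so the boundary term u·φ vanishes.
LHS = ∫_0^2 u(x) φ'(x) dx = ∫_0^2 (2*x^3 - 4*x + 2) dx. Term by term:
  ∫_0^2 2*x^3 dx = 8;  ∫_0^2 -4*x dx = -8;  ∫_0^2 2 dx = 4.
Sum: 8 − 8 + 4 = 4.
So LHS = 4.
∫_0^2 v(x) φ(x) dx = ∫_0^2 (2*x^3 - 3*x^2 - 2*x) dx. Term by term:
  ∫_0^2 2*x^3 dx = 8;  ∫_0^2 -3*x^2 dx = -8;  ∫_0^2 -2*x dx = -4.
Sum: 8 − 8 − 4 = -4.
So RHS = -∫_0^2 v(x) φ(x) dx = 4.
LHS = RHS, so the identity holds for this test φ.
Moreover u is smooth here and v(x) = u'(x) = -2*x - 1 pointwise, so the identity holds for every test function. Hence v is the weak derivative of u.


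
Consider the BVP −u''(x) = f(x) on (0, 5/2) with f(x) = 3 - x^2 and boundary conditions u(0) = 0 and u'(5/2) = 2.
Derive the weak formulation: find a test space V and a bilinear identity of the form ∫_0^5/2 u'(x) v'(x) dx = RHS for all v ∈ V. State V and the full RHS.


V = {v ∈ H^1(0, 5/2) : v(0) = 0} (test functions vanish at x = 0 where u is specified); weak form: ∫_0^5/2 u'v' dx = ∫_0^5/2 (3 - x^2) v dx + 2·v(5/2) for all v ∈ V.

Multiply both sides by a test function v and integrate from 0 to 5/2:
  ∫_0^5/2 −u''(x) v(x) dx = ∫_0^5/2 f(x) v(x) dx.
Integrate the LHS by parts once:
  ∫_0^5/2 −u'' v dx = −[u'(x) v(x)]_0^5/2 + ∫_0^5/2 u'(x) v'(x) dx.
Thus ∫_0^5/2 u'(x) v'(x) dx = ∫_0^5/2 f(x) v(x) dx + [u'(x) v(x)]_0^5/2.
Choose V so that boundary terms are either known or forced to vanish.
Mixed BC: u(0) = 0 (Dirichlet) and u'(5/2) = 2 (Neumann). Define V = {v ∈ H^1(0, 5/2) : v(0) = 0}. Then [u' v]_0^5/2 = u'(5/2)·v(5/2) − u'(0)·0 = 2·v(5/2).
Weak formulation: find u (satisfying any essential BC) such that ∫_0^5/2 u'(x) v'(x) dx = ∫_0^5/2 f v dx + 2·v(5/2) for all v ∈ V (Dirichlet at 0 absorbed into V; Neumann datum at x = 5/2 contributes the boundary term).
Substituting f(x) = 3 - x^2, the right-hand side is ∫_0^5/2 (3 - x^2) v dx + 2·v(5/2).


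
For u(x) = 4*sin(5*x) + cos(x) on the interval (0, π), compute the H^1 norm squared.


||u||_{H^1(0,π)}^2 = 209*π

u'(x) = -sin(x) + 20*cos(5*x).
Expand u² and (u')² and integrate term by term on (0, π), using: for integers n ≥ 1, ∫_0^π sin²(nx) dx = ∫_0^π cos²(nx) dx = π/2; for n ≠ n', ∫_0^π sin(nx)sin(n'x) dx = ∫_0^π cos(nx)cos(n'x) dx = 0; and by product-to-sum, ∫_0^π sin(nx)cos(n'x) dx = ½∫_0^π [sin((n+n')x) + sin((n−n')x)] dx, which is 0 when n+n' is even and 2n/(n²−n'²) when n+n' is odd (it need not vanish on (0, π)).
  u² squared terms: (4)²·∫sin(5x)² dx = 16·π/2 = 8*π;  (1)²·∫cos(x)² dx = 1·π/2 = π/2.
  u² cross terms: 2·(4)·(1)·∫sin(5x)·cos(x) dx = 8·(0) = 0.
  So ∫_0^π u² dx = 8*π + π/2 + 0 = 17*π/2.
  (u')² squared terms: (-1)²·∫sin(x)² dx = 1·π/2 = π/2;  (20)²·∫cos(5x)² dx = 400·π/2 = 200*π.
  (u')² cross terms: 2·(-1)·(20)·∫sin(x)·cos(5x) dx = -40·(0) = 0.
  So ∫_0^π (u')² dx = π/2 + 200*π + 0 = 401*π/2.
||u||_{H^1}^2 = (17*π/2) + (401*π/2) = 209*π.


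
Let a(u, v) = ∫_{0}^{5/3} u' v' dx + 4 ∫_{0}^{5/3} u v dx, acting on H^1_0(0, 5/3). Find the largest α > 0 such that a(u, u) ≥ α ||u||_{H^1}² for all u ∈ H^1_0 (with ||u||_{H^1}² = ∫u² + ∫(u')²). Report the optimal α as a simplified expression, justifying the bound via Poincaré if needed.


α = 1

Coercivity of a(·,·) on H^1_0(0, 5/3) means a(u, u) ≥ α ||u||_{H^1}² for every u ∈ H^1_0.
The interval has length L = 5/3, and Poincaré/coercivity depend only on L. Here a(u, u) = ∫(u')² + (4)·∫u².
Here c = 4 ≥ 1, so a(u,u) = ∫(u')² + c∫u² ≥ ∫(u')² + ∫u² = ||u||_{H^1}², i.e. α = 1 works. No larger α is possible: a(u,u) ≥ α||u||_{H^1}² means (1−α)∫(u')² ≥ (α−c)∫u², and for the modes u_n = sin(nπ(x−x₀)/L) (x₀ the left endpoint) one has ∫u_n²/∫(u_n')² = (L/(nπ))² → 0, so a(u_n,u_n)/||u_n||_{H^1}² → 1. Hence the optimal constant is α = 1.
Therefore α = 1.


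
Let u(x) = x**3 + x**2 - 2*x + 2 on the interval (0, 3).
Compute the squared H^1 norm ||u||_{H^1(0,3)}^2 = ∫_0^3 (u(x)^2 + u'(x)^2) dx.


||u||_{H^1}^2 = 36471/35

The H^1 norm (squared) on an interval (0, L) is
  ||u||_{H^1}^2 = ∫_0^L u(x)^2 dx + ∫_0^L u'(x)^2 dx.
Compute u'(x) = 3*x**2 + 2*x - 2.
Then u(x)^2 = x**6 + 2*x**5 - 3*x**4 + 8*x**2 - 8*x + 4 and u'(x)^2 = 9*x**4 + 12*x**3 - 8*x**2 - 8*x + 4.
Integrate each monomial from 0 to 3 using ∫_0^3 c·x^n dx = c·3^(n+1)/(n+1):
  ∫_0^3 u(x)^2 dx = ∫_0^3 (x^6 + 2*x^5 - 3*x^4 + 8*x^2 - 8*x + 4) dx. Term by term:
    ∫_0^3 x^6 dx = 2187/7;  ∫_0^3 2*x^5 dx = 243;  ∫_0^3 -3*x^4 dx = -729/5;
    ∫_0^3 8*x^2 dx = 72;  ∫_0^3 -8*x dx = -36;  ∫_0^3 4 dx = 12.
  Sum: 2187/7 + 243 − 729/5 + 72 − 36 + 12 = 16017/35.
  ∫_0^3 u'(x)^2 dx = ∫_0^3 (9*x^4 + 12*x^3 - 8*x^2 - 8*x + 4) dx. Term by term:
    ∫_0^3 9*x^4 dx = 2187/5;  ∫_0^3 12*x^3 dx = 243;  ∫_0^3 -8*x^2 dx = -72;
    ∫_0^3 -8*x dx = -36;  ∫_0^3 4 dx = 12.
  Sum: 2187/5 + 243 − 72 − 36 + 12 = 2922/5.
Adding: ||u||_{H^1}^2 = 16017/35 + 2922/5 = 36471/35.


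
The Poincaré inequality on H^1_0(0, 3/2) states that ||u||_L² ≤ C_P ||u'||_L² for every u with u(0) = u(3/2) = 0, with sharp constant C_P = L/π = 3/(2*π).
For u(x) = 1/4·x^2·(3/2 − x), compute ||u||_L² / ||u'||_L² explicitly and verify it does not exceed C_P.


||u||_L² / ||u'||_L² = 3*sqrt(14)/28 < C_P = 3/(2*π).

u(x) = 1/4·x^2·(3/2 − x), so u'(x) = 3*x*(1 - x)/4.
u(x) = 1/4·x^2·(3/2 − x) vanishes at x = 0 and x = 3/2, so u ∈ H^1_0(0, 3/2). Differentiate via the product rule and integrate the resulting polynomials term by term.
  ∫_0^3/2 u² dx = ∫_0^3/2 (x^6/16 - 3*x^5/16 + 9*x^4/64) dx. Term by term:
    ∫_0^3/2 x^6/16 dx = 2187/14336;  ∫_0^3/2 -3*x^5/16 dx = -729/2048;  ∫_0^3/2 9*x^4/64 dx = 2187/10240.
  Sum: 2187/14336 − 729/2048 + 2187/10240 = 729/71680.
  ∫_0^3/2 (u')² dx = ∫_0^3/2 (9*x^4/16 - 9*x^3/8 + 9*x^2/16) dx. Term by term:
    ∫_0^3/2 9*x^4/16 dx = 2187/2560;  ∫_0^3/2 -9*x^3/8 dx = -729/512;  ∫_0^3/2 9*x^2/16 dx = 81/128.
  Sum: 2187/2560 − 729/512 + 81/128 = 81/1280.
∫_0^3/2 u² dx = 729/71680, so ||u||_L² = 27*sqrt(70)/2240.
∫_0^3/2 (u')² dx = 81/1280, so ||u'||_L² = 9*sqrt(5)/80.
Ratio ||u||_L² / ||u'||_L² = 3*sqrt(14)/28.
Sharp Poincaré constant on H^1_0(0, 3/2) is C_P = L/π = 3/(2*π), achieved by sin(2*π/3·x).
A polynomial bump cannot attain the sharp Poincaré constant (only the first sine eigenfunction does), so the ratio is strictly less than C_P, consistent with ||u||_L² ≤ C_P ||u'||_L².


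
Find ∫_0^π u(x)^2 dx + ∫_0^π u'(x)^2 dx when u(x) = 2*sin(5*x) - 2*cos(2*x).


||u||_{H^1(0,π)}^2 = -400/21 + 62*π

u'(x) = 4*sin(2*x) + 10*cos(5*x).
Expand u² and (u')² and integrate term by term on (0, π), using: for integers n ≥ 1, ∫_0^π sin²(nx) dx = ∫_0^π cos²(nx) dx = π/2; for n ≠ n', ∫_0^π sin(nx)sin(n'x) dx = ∫_0^π cos(nx)cos(n'x) dx = 0; and by product-to-sum, ∫_0^π sin(nx)cos(n'x) dx = ½∫_0^π [sin((n+n')x) + sin((n−n')x)] dx, which is 0 when n+n' is even and 2n/(n²−n'²) when n+n' is odd (it need not vanish on (0, π)).
  u² squared terms: (-2)²·∫cos(2x)² dx = 4·π/2 = 2*π;  (2)²·∫sin(5x)² dx = 4·π/2 = 2*π.
  u² cross terms: 2·(-2)·(2)·∫cos(2x)·sin(5x) dx = -8·(10/21) = -80/21.
  So ∫_0^π u² dx = 2*π + 2*π − 80/21 = -80/21 + 4*π.
  (u')² squared terms: (4)²·∫sin(2x)² dx = 16·π/2 = 8*π;  (10)²·∫cos(5x)² dx = 100·π/2 = 50*π.
  (u')² cross terms: 2·(4)·(10)·∫sin(2x)·cos(5x) dx = 80·(-4/21) = -320/21.
  So ∫_0^π (u')² dx = 8*π + 50*π − 320/21 = -320/21 + 58*π.
||u||_{H^1}^2 = (-80/21 + 4*π) + (-320/21 + 58*π) = -400/21 + 62*π.


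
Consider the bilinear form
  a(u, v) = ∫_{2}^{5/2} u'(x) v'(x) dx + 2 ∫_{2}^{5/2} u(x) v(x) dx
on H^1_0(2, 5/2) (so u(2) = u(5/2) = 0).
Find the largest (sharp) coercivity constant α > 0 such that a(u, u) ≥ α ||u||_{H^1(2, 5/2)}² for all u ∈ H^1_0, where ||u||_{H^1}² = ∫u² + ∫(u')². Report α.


α = 1

Coercivity of a(·,·) on H^1_0(2, 5/2) means a(u, u) ≥ α ||u||_{H^1}² for every u ∈ H^1_0.
The interval has length L = 1/2, and Poincaré/coercivity depend only on L. Here a(u, u) = ∫(u')² + (2)·∫u².
Here c = 2 ≥ 1, so a(u,u) = ∫(u')² + c∫u² ≥ ∫(u')² + ∫u² = ||u||_{H^1}², i.e. α = 1 works. No larger α is possible: a(u,u) ≥ α||u||_{H^1}² means (1−α)∫(u')² ≥ (α−c)∫u², and for the modes u_n = sin(nπ(x−x₀)/L) (x₀ the left endpoint) one has ∫u_n²/∫(u_n')² = (L/(nπ))² → 0, so a(u_n,u_n)/||u_n||_{H^1}² → 1. Hence the optimal constant is α = 1.
Therefore α = 1.


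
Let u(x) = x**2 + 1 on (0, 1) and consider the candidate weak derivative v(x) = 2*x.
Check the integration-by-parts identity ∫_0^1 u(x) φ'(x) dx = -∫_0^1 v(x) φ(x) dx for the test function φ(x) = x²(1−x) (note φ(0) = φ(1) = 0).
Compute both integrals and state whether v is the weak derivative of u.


LHS = -1/10, RHS = -1/10. Yes, v = u' weakly.

u(x) = x**2 + 1, classical derivative u'(x) = 2*x.
φ(x) = x²(1−x), so φ'(x) = x*(2 - 3*x).
Note φ(0) = φ(1) = 0, so the boundary term u·φ vanishes.
LHS = ∫_0^1 u(x) φ'(x) dx = ∫_0^1 (-3*x^4 + 2*x^3 - 3*x^2 + 2*x) dx. Term by term:
  ∫_0^1 -3*x^4 dx = -3/5;  ∫_0^1 2*x^3 dx = 1/2;  ∫_0^1 -3*x^2 dx = -1;
  ∫_0^1 2*x dx = 1.
Sum: -3/5 + 1/2 − 1 + 1 = -1/10.
So LHS = -1/10.
∫_0^1 v(x) φ(x) dx = ∫_0^1 (-2*x^4 + 2*x^3) dx. Term by term:
  ∫_0^1 -2*x^4 dx = -2/5;  ∫_0^1 2*x^3 dx = 1/2.
Sum: -2/5 + 1/2 = 1/10.
So RHS = -∫_0^1 v(x) φ(x) dx = -1/10.
LHS = RHS, so the identity holds for this test φ.
Moreover u is smooth here and v(x) = u'(x) = 2*x pointwise, so the identity holds for every test function. Hence v is the weak derivative of u.


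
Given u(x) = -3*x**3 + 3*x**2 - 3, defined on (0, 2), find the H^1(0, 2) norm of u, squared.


||u||_{H^1}^2 = 1782/7

The H^1 norm (squared) on an interval (0, L) is
  ||u||_{H^1}^2 = ∫_0^L u(x)^2 dx + ∫_0^L u'(x)^2 dx.
Compute u'(x) = -9*x**2 + 6*x.
Then u(x)^2 = 9*x**6 - 18*x**5 + 9*x**4 + 18*x**3 - 18*x**2 + 9 and u'(x)^2 = 81*x**4 - 108*x**3 + 36*x**2.
Integrate each monomial from 0 to 2 using ∫_0^2 c·x^n dx = c·2^(n+1)/(n+1):
  ∫_0^2 u(x)^2 dx = ∫_0^2 (9*x^6 - 18*x^5 + 9*x^4 + 18*x^3 - 18*x^2 + 9) dx. Term by term:
    ∫_0^2 9*x^6 dx = 1152/7;  ∫_0^2 -18*x^5 dx = -192;  ∫_0^2 9*x^4 dx = 288/5;
    ∫_0^2 18*x^3 dx = 72;  ∫_0^2 -18*x^2 dx = -48;  ∫_0^2 9 dx = 18.
  Sum: 1152/7 − 192 + 288/5 + 72 − 48 + 18 = 2526/35.
  ∫_0^2 u'(x)^2 dx = ∫_0^2 (81*x^4 - 108*x^3 + 36*x^2) dx. Term by term:
    ∫_0^2 81*x^4 dx = 2592/5;  ∫_0^2 -108*x^3 dx = -432;  ∫_0^2 36*x^2 dx = 96.
  Sum: 2592/5 − 432 + 96 = 912/5.
Adding: ||u||_{H^1}^2 = 2526/35 + 912/5 = 1782/7.


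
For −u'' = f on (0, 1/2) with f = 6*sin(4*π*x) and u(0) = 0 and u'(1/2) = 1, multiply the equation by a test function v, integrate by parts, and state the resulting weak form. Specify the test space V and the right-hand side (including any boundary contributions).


V = {v ∈ H^1(0, 1/2) : v(0) = 0} (test functions vanish at x = 0 where u is specified); weak form: ∫_0^1/2 u'v' dx = ∫_0^1/2 (6*sin(4*π*x)) v dx + v(1/2) for all v ∈ V.

Multiply both sides by a test function v and integrate from 0 to 1/2:
  ∫_0^1/2 −u''(x) v(x) dx = ∫_0^1/2 f(x) v(x) dx.
Integrate the LHS by parts once:
  ∫_0^1/2 −u'' v dx = −[u'(x) v(x)]_0^1/2 + ∫_0^1/2 u'(x) v'(x) dx.
Thus ∫_0^1/2 u'(x) v'(x) dx = ∫_0^1/2 f(x) v(x) dx + [u'(x) v(x)]_0^1/2.
Choose V so that boundary terms are either known or forced to vanish.
Mixed BC: u(0) = 0 (Dirichlet) and u'(1/2) = 1 (Neumann). Define V = {v ∈ H^1(0, 1/2) : v(0) = 0}. Then [u' v]_0^1/2 = u'(1/2)·v(1/2) − u'(0)·0 = v(1/2).
Weak formulation: find u (satisfying any essential BC) such that ∫_0^1/2 u'(x) v'(x) dx = ∫_0^1/2 f v dx + v(1/2) for all v ∈ V (Dirichlet at 0 absorbed into V; Neumann datum at x = 1/2 contributes the boundary term).
Substituting f(x) = 6*sin(4*π*x), the right-hand side is ∫_0^1/2 (6*sin(4*π*x)) v dx + v(1/2).


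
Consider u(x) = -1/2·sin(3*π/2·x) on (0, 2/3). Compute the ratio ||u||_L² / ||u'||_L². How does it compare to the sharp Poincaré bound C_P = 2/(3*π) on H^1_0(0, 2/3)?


||u||_L² / ||u'||_L² = 2/(3*π) = C_P.

u(x) = -1/2·sin(3*π/2·x), so u'(x) = -3*π*cos(3*π*x/2)/4.
Writing u(x) = A·sin(kπx/L) with A = -1/2 and k = 1, use ∫_0^L sin²(kπx/L) dx = L/2 and ∫_0^L cos²(kπx/L) dx = L/2.
u² = 1/4·sin²(3*π/2·x) and (u')² = 9*π^2/16·cos²(3*π/2·x), and each of sin², cos² integrates to L/2 = 1/3 over (0, 2/3).
∫_0^2/3 u² dx = 1/12, so ||u||_L² = sqrt(3)/6.
∫_0^2/3 (u')² dx = 3*π^2/16, so ||u'||_L² = sqrt(3)*π/4.
Ratio ||u||_L² / ||u'||_L² = 2/(3*π).
Sharp Poincaré constant on H^1_0(0, 2/3) is C_P = L/π = 2/(3*π), achieved by sin(3*π/2·x).
This is the k = 1 eigenfunction (up to amplitude), so the ratio equals the sharp Poincaré constant exactly.


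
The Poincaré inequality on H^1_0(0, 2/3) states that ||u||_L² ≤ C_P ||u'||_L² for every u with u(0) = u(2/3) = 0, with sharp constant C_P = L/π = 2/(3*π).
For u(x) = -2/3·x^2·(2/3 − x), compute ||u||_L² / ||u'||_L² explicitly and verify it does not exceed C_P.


||u||_L² / ||u'||_L² = sqrt(14)/21 < C_P = 2/(3*π).

u(x) = -2/3·x^2·(2/3 − x), so u'(x) = 2*x*(9*x - 4)/9.
u(x) = -2/3·x^2·(2/3 − x) vanishes at x = 0 and x = 2/3, so u ∈ H^1_0(0, 2/3). Differentiate via the product rule and integrate the resulting polynomials term by term.
  ∫_0^2/3 u² dx = ∫_0^2/3 (4*x^6/9 - 16*x^5/27 + 16*x^4/81) dx. Term by term:
    ∫_0^2/3 4*x^6/9 dx = 512/137781;  ∫_0^2/3 -16*x^5/27 dx = -512/59049;  ∫_0^2/3 16*x^4/81 dx = 512/98415.
  Sum: 512/137781 − 512/59049 + 512/98415 = 512/2066715.
  ∫_0^2/3 (u')² dx = ∫_0^2/3 (4*x^4 - 32*x^3/9 + 64*x^2/81) dx. Term by term:
    ∫_0^2/3 4*x^4 dx = 128/1215;  ∫_0^2/3 -32*x^3/9 dx = -128/729;  ∫_0^2/3 64*x^2/81 dx = 512/6561.
  Sum: 128/1215 − 128/729 + 512/6561 = 256/32805.
∫_0^2/3 u² dx = 512/2066715, so ||u||_L² = 16*sqrt(70)/8505.
∫_0^2/3 (u')² dx = 256/32805, so ||u'||_L² = 16*sqrt(5)/405.
Ratio ||u||_L² / ||u'||_L² = sqrt(14)/21.
Sharp Poincaré constant on H^1_0(0, 2/3) is C_P = L/π = 2/(3*π), achieved by sin(3*π/2·x).
A polynomial bump cannot attain the sharp Poincaré constant (only the first sine eigenfunction does), so the ratio is strictly less than C_P, consistent with ||u||_L² ≤ C_P ||u'||_L².


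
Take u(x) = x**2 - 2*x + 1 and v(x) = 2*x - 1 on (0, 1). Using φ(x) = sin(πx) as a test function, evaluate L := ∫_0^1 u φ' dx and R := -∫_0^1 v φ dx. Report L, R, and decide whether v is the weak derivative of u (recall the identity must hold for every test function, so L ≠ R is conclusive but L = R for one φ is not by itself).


LHS = 2/π, RHS = 0. No, v is not the weak derivative of u.

u(x) = x**2 - 2*x + 1, classical derivative u'(x) = 2*x - 2.
φ(x) = sin(πx), so φ'(x) = π*cos(π*x).
Note φ(0) = φ(1) = 0, so the boundary term u·φ vanishes.
LHS = ∫_0^1 u(x) φ'(x) dx = ∫_0^1 (π*x^2*cos(π*x) - 2*π*x*cos(π*x) + π*cos(π*x)) dx. Term by term:
  ∫_0^1 π*cos(π*x) dx = 0;  ∫_0^1 π*x^2*cos(π*x) dx = -2/π;  ∫_0^1 -2*π*x*cos(π*x) dx = 4/π.
Sum: 0 − 2/π + 4/π = 2/π.
So LHS = 2/π.
∫_0^1 v(x) φ(x) dx = ∫_0^1 (2*x*sin(π*x) - sin(π*x)) dx. Term by term:
  ∫_0^1 -sin(π*x) dx = -2/π;  ∫_0^1 2*x*sin(π*x) dx = 2/π.
Sum: -2/π + 2/π = 0.
So RHS = -∫_0^1 v(x) φ(x) dx = 0.
LHS − RHS = 2/π ≠ 0, so the identity fails.
(For a valid weak derivative the identity must hold for EVERY test function, in particular this one. The failure shows v is NOT the weak derivative of u.)
Correct weak derivative would be u'(x) = 2*x - 2.


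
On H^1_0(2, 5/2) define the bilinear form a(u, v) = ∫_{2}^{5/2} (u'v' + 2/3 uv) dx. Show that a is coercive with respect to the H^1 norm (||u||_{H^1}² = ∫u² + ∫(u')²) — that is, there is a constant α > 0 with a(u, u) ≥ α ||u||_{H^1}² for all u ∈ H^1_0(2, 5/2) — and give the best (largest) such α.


α = 2*(1 + 6*π^2)/(3*(1 + 4*π^2))

Coercivity of a(·,·) on H^1_0(2, 5/2) means a(u, u) ≥ α ||u||_{H^1}² for every u ∈ H^1_0.
The interval has length L = 1/2, and Poincaré/coercivity depend only on L. Here a(u, u) = ∫(u')² + (2/3)·∫u².
Here 0 < c = 2/3 < 1. The condition a(u,u) ≥ α||u||_{H^1}² reads (1−α)∫(u')² ≥ (α−c)∫u². Any admissible α is ≤ 1 (rapidly oscillating u have ∫u²/∫(u')² → 0), and α = 1 would force 0 ≥ (1−c)∫u², impossible since c < 1; so 1−α > 0. By the sharp Poincaré inequality on H^1_0 of an interval of length L, ∫(u')² ≥ (π/L)²∫u² with equality for the first sine mode sin(π(x−x₀)/L) (x₀ the left endpoint), so the inequality holds for all u iff (1−α)(π/L)² ≥ α − c, i.e. α ≤ ((π/L)² + c)/((π/L)² + 1) = (1 + c(L/π)²)/(1 + (L/π)²). With (π/L)² = 4*π^2 and c = 2/3, the largest admissible constant is α = ((π/L)² + c)/((π/L)² + 1).
Simplifying, α = 2*(1 + 6*π^2)/(3*(1 + 4*π^2)).


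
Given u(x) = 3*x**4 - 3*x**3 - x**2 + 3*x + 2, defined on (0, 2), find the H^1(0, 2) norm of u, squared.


||u||_{H^1}^2 = 5106/5

The H^1 norm (squared) on an interval (0, L) is
  ||u||_{H^1}^2 = ∫_0^L u(x)^2 dx + ∫_0^L u'(x)^2 dx.
Compute u'(x) = 12*x**3 - 9*x**2 - 2*x + 3.
Then u(x)^2 = 9*x**8 - 18*x**7 + 3*x**6 + 24*x**5 - 5*x**4 - 18*x**3 + 5*x**2 + 12*x + 4 and u'(x)^2 = 144*x**6 - 216*x**5 + 33*x**4 + 108*x**3 - 50*x**2 - 12*x + 9.
Integrate each monomial from 0 to 2 using ∫_0^2 c·x^n dx = c·2^(n+1)/(n+1):
  ∫_0^2 u(x)^2 dx = ∫_0^2 (9*x^8 - 18*x^7 + 3*x^6 + 24*x^5 - 5*x^4 - 18*x^3 + 5*x^2 + 12*x + 4) dx. Term by term:
    ∫_0^2 9*x^8 dx = 512;  ∫_0^2 -18*x^7 dx = -576;  ∫_0^2 3*x^6 dx = 384/7;
    ∫_0^2 24*x^5 dx = 256;  ∫_0^2 -5*x^4 dx = -32;  ∫_0^2 -18*x^3 dx = -72;
    ∫_0^2 5*x^2 dx = 40/3;  ∫_0^2 12*x dx = 24;  ∫_0^2 4 dx = 8.
  Sum: 512 − 576 + 384/7 + 256 − 32 − 72 + 40/3 + 24 + 8 = 3952/21.
  ∫_0^2 u'(x)^2 dx = ∫_0^2 (144*x^6 - 216*x^5 + 33*x^4 + 108*x^3 - 50*x^2 - 12*x + 9) dx. Term by term:
    ∫_0^2 144*x^6 dx = 18432/7;  ∫_0^2 -216*x^5 dx = -2304;  ∫_0^2 33*x^4 dx = 1056/5;
    ∫_0^2 108*x^3 dx = 432;  ∫_0^2 -50*x^2 dx = -400/3;  ∫_0^2 -12*x dx = -24;
    ∫_0^2 9 dx = 18.
  Sum: 18432/7 − 2304 + 1056/5 + 432 − 400/3 − 24 + 18 = 87466/105.
Adding: ||u||_{H^1}^2 = 3952/21 + 87466/105 = 5106/5.


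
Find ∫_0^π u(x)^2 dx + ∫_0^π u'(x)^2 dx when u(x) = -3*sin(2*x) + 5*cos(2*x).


||u||_{H^1(0,π)}^2 = 85*π

u'(x) = -10*sin(2*x) - 6*cos(2*x).
Expand u² and (u')² and integrate term by term on (0, π), using: for integers n ≥ 1, ∫_0^π sin²(nx) dx = ∫_0^π cos²(nx) dx = π/2; for n ≠ n', ∫_0^π sin(nx)sin(n'x) dx = ∫_0^π cos(nx)cos(n'x) dx = 0; and by product-to-sum, ∫_0^π sin(nx)cos(n'x) dx = ½∫_0^π [sin((n+n')x) + sin((n−n')x)] dx, which is 0 when n+n' is even and 2n/(n²−n'²) when n+n' is odd (it need not vanish on (0, π)).
  u² squared terms: (-3)²·∫sin(2x)² dx = 9·π/2 = 9*π/2;  (5)²·∫cos(2x)² dx = 25·π/2 = 25*π/2.
  u² cross terms: 2·(-3)·(5)·∫sin(2x)·cos(2x) dx = -30·(0) = 0.
  So ∫_0^π u² dx = 9*π/2 + 25*π/2 + 0 = 17*π.
  (u')² squared terms: (-10)²·∫sin(2x)² dx = 100·π/2 = 50*π;  (-6)²·∫cos(2x)² dx = 36·π/2 = 18*π.
  (u')² cross terms: 2·(-10)·(-6)·∫sin(2x)·cos(2x) dx = 120·(0) = 0.
  So ∫_0^π (u')² dx = 50*π + 18*π + 0 = 68*π.
||u||_{H^1}^2 = (17*π) + (68*π) = 85*π.


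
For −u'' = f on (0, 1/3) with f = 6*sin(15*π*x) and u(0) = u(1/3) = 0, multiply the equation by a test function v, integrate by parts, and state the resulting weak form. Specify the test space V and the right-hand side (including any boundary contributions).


V = H^1_0(0, 1/3) (so v(0) = v(1/3) = 0); weak form: ∫_0^1/3 u'v' dx = ∫_0^1/3 (6*sin(15*π*x)) v dx for all v ∈ V.

Multiply both sides by a test function v and integrate from 0 to 1/3:
  ∫_0^1/3 −u''(x) v(x) dx = ∫_0^1/3 f(x) v(x) dx.
Integrate the LHS by parts once:
  ∫_0^1/3 −u'' v dx = −[u'(x) v(x)]_0^1/3 + ∫_0^1/3 u'(x) v'(x) dx.
Thus ∫_0^1/3 u'(x) v'(x) dx = ∫_0^1/3 f(x) v(x) dx + [u'(x) v(x)]_0^1/3.
Choose V so that boundary terms are either known or forced to vanish.
u is Dirichlet: u(0) = u(1/3) = 0. Let V = H^1_0(0, 1/3); then v(0) = v(1/3) = 0, and [u' v]_0^1/3 = 0.
Weak formulation: find u (satisfying any essential BC) such that ∫_0^1/3 u'(x) v'(x) dx = ∫_0^1/3 f v dx for all v ∈ V.
Substituting f(x) = 6*sin(15*π*x), the right-hand side is ∫_0^1/3 (6*sin(15*π*x)) v dx.


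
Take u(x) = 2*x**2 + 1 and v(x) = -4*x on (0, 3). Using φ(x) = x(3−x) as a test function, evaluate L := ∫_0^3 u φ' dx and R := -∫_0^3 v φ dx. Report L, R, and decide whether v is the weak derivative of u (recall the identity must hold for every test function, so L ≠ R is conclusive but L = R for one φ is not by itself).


LHS = -27, RHS = 27. No, v is not the weak derivative of u.

u(x) = 2*x**2 + 1, classical derivative u'(x) = 4*x.
φ(x) = x(3−x), so φ'(x) = 3 - 2*x.
Note φ(0) = φ(3) = 0, so the boundary term u·φ vanishes.
LHS = ∫_0^3 u(x) φ'(x) dx = ∫_0^3 (-4*x^3 + 6*x^2 - 2*x + 3) dx. Term by term:
  ∫_0^3 -4*x^3 dx = -81;  ∫_0^3 6*x^2 dx = 54;  ∫_0^3 -2*x dx = -9;
  ∫_0^3 3 dx = 9.
Sum: -81 + 54 − 9 + 9 = -27.
So LHS = -27.
∫_0^3 v(x) φ(x) dx = ∫_0^3 (4*x^3 - 12*x^2) dx. Term by term:
  ∫_0^3 4*x^3 dx = 81;  ∫_0^3 -12*x^2 dx = -108.
Sum: 81 − 108 = -27.
So RHS = -∫_0^3 v(x) φ(x) dx = 27.
LHS − RHS = -54 ≠ 0, so the identity fails.
(For a valid weak derivative the identity must hold for EVERY test function, in particular this one. The failure shows v is NOT the weak derivative of u.)
Correct weak derivative would be u'(x) = 4*x.


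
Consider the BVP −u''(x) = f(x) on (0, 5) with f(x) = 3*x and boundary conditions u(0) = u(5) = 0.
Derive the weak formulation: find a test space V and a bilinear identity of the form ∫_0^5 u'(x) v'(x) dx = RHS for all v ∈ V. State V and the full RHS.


V = H^1_0(0, 5) (so v(0) = v(5) = 0); weak form: ∫_0^5 u'v' dx = ∫_0^5 (3*x) v dx for all v ∈ V.

Multiply both sides by a test function v and integrate from 0 to 5:
  ∫_0^5 −u''(x) v(x) dx = ∫_0^5 f(x) v(x) dx.
Integrate the LHS by parts once:
  ∫_0^5 −u'' v dx = −[u'(x) v(x)]_0^5 + ∫_0^5 u'(x) v'(x) dx.
Thus ∫_0^5 u'(x) v'(x) dx = ∫_0^5 f(x) v(x) dx + [u'(x) v(x)]_0^5.
Choose V so that boundary terms are either known or forced to vanish.
u is Dirichlet: u(0) = u(5) = 0. Let V = H^1_0(0, 5); then v(0) = v(5) = 0, and [u' v]_0^5 = 0.
Weak formulation: find u (satisfying any essential BC) such that ∫_0^5 u'(x) v'(x) dx = ∫_0^5 f v dx for all v ∈ V.
Substituting f(x) = 3*x, the right-hand side is ∫_0^5 (3*x) v dx.


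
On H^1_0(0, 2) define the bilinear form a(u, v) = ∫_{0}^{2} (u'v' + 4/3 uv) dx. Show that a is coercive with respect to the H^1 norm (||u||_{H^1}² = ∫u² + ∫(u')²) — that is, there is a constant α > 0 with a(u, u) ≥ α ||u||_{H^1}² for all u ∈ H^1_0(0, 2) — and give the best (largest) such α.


α = 1

Coercivity of a(·,·) on H^1_0(0, 2) means a(u, u) ≥ α ||u||_{H^1}² for every u ∈ H^1_0.
The interval has length L = 2, and Poincaré/coercivity depend only on L. Here a(u, u) = ∫(u')² + (4/3)·∫u².
Here c = 4/3 ≥ 1, so a(u,u) = ∫(u')² + c∫u² ≥ ∫(u')² + ∫u² = ||u||_{H^1}², i.e. α = 1 works. No larger α is possible: a(u,u) ≥ α||u||_{H^1}² means (1−α)∫(u')² ≥ (α−c)∫u², and for the modes u_n = sin(nπ(x−x₀)/L) (x₀ the left endpoint) one has ∫u_n²/∫(u_n')² = (L/(nπ))² → 0, so a(u_n,u_n)/||u_n||_{H^1}² → 1. Hence the optimal constant is α = 1.
Therefore α = 1.


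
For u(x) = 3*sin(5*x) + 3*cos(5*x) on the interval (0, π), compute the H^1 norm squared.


||u||_{H^1(0,π)}^2 = 234*π

u'(x) = -15*sin(5*x) + 15*cos(5*x).
Expand u² and (u')² and integrate term by term on (0, π), using: for integers n ≥ 1, ∫_0^π sin²(nx) dx = ∫_0^π cos²(nx) dx = π/2; for n ≠ n', ∫_0^π sin(nx)sin(n'x) dx = ∫_0^π cos(nx)cos(n'x) dx = 0; and by product-to-sum, ∫_0^π sin(nx)cos(n'x) dx = ½∫_0^π [sin((n+n')x) + sin((n−n')x)] dx, which is 0 when n+n' is even and 2n/(n²−n'²) when n+n' is odd (it need not vanish on (0, π)).
  u² squared terms: (3)²·∫cos(5x)² dx = 9·π/2 = 9*π/2;  (3)²·∫sin(5x)² dx = 9·π/2 = 9*π/2.
  u² cross terms: 2·(3)·(3)·∫cos(5x)·sin(5x) dx = 18·(0) = 0.
  So ∫_0^π u² dx = 9*π/2 + 9*π/2 + 0 = 9*π.
  (u')² squared terms: (-15)²·∫sin(5x)² dx = 225·π/2 = 225*π/2;  (15)²·∫cos(5x)² dx = 225·π/2 = 225*π/2.
  (u')² cross terms: 2·(-15)·(15)·∫sin(5x)·cos(5x) dx = -450·(0) = 0.
  So ∫_0^π (u')² dx = 225*π/2 + 225*π/2 + 0 = 225*π.
||u||_{H^1}^2 = (9*π) + (225*π) = 234*π.
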